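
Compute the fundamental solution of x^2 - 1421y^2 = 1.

First expand sqrt(1421) as a continued fraction. With x_i = (sqrt(1421) + m_i)/d_i and (m_0, d_0) = (0, 1): a_0 = floor(sqrt(1421)) = 37, since 37^2 = 1369 <= 1421 < 1444 = 38^2.
Iterate m_{i+1} = d_i*a_i - m_i, d_{i+1} = (1421 - m_{i+1}^2)/d_i, a_{i+1} = floor((a_0 + m_{i+1})/d_{i+1}):
  m_1 = 1*37 - 0 = 37, d_1 = (1421 - 37^2)/1 = 52/1 = 52, a_1 = floor((37 + 37)/52) = 1.
  m_2 = 52*1 - 37 = 15, d_2 = (1421 - 15^2)/52 = 1196/52 = 23, a_2 = floor((37 + 15)/23) = 2.
  m_3 = 23*2 - 15 = 31, d_3 = (1421 - 31^2)/23 = 460/23 = 20, a_3 = floor((37 + 31)/20) = 3.
  m_4 = 20*3 - 31 = 29, d_4 = (1421 - 29^2)/20 = 580/20 = 29, a_4 = floor((37 + 29)/29) = 2.
  m_5 = 29*2 - 29 = 29, d_5 = (1421 - 29^2)/29 = 580/29 = 20, a_5 = floor((37 + 29)/20) = 3.
  m_6 = 20*3 - 29 = 31, d_6 = (1421 - 31^2)/20 = 460/20 = 23, a_6 = floor((37 + 31)/23) = 2.
  m_7 = 23*2 - 31 = 15, d_7 = (1421 - 15^2)/23 = 1196/23 = 52, a_7 = floor((37 + 15)/52) = 1.
  m_8 = 52*1 - 15 = 37, d_8 = (1421 - 37^2)/52 = 52/52 = 1, a_8 = floor((37 + 37)/1) = 74.
  m_9 = 1*74 - 37 = 37, d_9 = (1421 - 37^2)/1 = 52/1 = 52: (m_9, d_9) = (m_1, d_1) = (37, 52), so from here the quotients repeat a_1, ..., a_8; the period length is 8.
So sqrt(1421) = [37; (1, 2, 3, 2, 3, 2, 1, 74)] with period length k = 8.
k is even, so the fundamental solution of x^2 - 1421y^2 = 1 is (p_{k-1}, q_{k-1}) = (p_7, q_7); compute convergents through index 7.
Convergents (p_i = a_i*p_{i-1} + p_{i-2}, q_i = a_i*q_{i-1} + q_{i-2} with p_{-2}=0, p_{-1}=1, q_{-2}=1, q_{-1}=0):
  i=0: a_0=37, p_0 = 37*1 + 0 = 37, q_0 = 37*0 + 1 = 1.
  i=1: a_1=1, p_1 = 1*37 + 1 = 38, q_1 = 1*1 + 0 = 1.
  i=2: a_2=2, p_2 = 2*38 + 37 = 113, q_2 = 2*1 + 1 = 3.
  i=3: a_3=3, p_3 = 3*113 + 38 = 377, q_3 = 3*3 + 1 = 10.
  i=4: a_4=2, p_4 = 2*377 + 113 = 867, q_4 = 2*10 + 3 = 23.
  i=5: a_5=3, p_5 = 3*867 + 377 = 2978, q_5 = 3*23 + 10 = 79.
  i=6: a_6=2, p_6 = 2*2978 + 867 = 6823, q_6 = 2*79 + 23 = 181.
  i=7: a_7=1, p_7 = 1*6823 + 2978 = 9801, q_7 = 1*181 + 79 = 260.
Check: 9801^2 - 1421*260^2 = 96059601 - 96059600 = 1, so (x, y) = (9801, 260) solves the equation, and by the theorem it is the least positive solution.

(x, y) = (9801, 260)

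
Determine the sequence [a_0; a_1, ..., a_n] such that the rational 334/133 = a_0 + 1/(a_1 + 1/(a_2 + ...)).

[2; 1, 1, 21, 1, 2]

Run the Euclidean algorithm on 334 and 133; the successive quotients are the partial quotients a_0, a_1, ... (each step inverts the fractional part left over by the previous one):
  334 = 2*133 + 68, so a_0 = 2.
  133 = 1*68 + 65, so a_1 = 1.
  68 = 1*65 + 3, so a_2 = 1.
  65 = 21*3 + 2, so a_3 = 21.
  3 = 1*2 + 1, so a_4 = 1.
  2 = 2*1 + 0, so a_5 = 2.
The remainder reaches 0 after 6 divisions, so the expansion has 6 partial quotients, read off in order.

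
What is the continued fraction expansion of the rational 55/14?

Run the Euclidean algorithm on 55 and 14; the successive quotients are the partial quotients a_0, a_1, ... (each step inverts the fractional part left over by the previous one):
  55 = 3*14 + 13, so a_0 = 3.
  14 = 1*13 + 1, so a_1 = 1.
  13 = 13*1 + 0, so a_2 = 13.
The remainder reaches 0 after 3 divisions, so the expansion has 3 partial quotients, read off in order.

[3; 1, 13]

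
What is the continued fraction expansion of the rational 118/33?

[3; 1, 1, 2, 1, 4]

Run the Euclidean algorithm on 118 and 33; the successive quotients are the partial quotients a_0, a_1, ... (each step inverts the fractional part left over by the previous one):
  118 = 3*33 + 19, so a_0 = 3.
  33 = 1*19 + 14, so a_1 = 1.
  19 = 1*14 + 5, so a_2 = 1.
  14 = 2*5 + 4, so a_3 = 2.
  5 = 1*4 + 1, so a_4 = 1.
  4 = 4*1 + 0, so a_5 = 4.
The remainder reaches 0 after 6 divisions, so the expansion has 6 partial quotients, read off in order.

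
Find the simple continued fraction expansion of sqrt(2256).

Write x_i = (sqrt(2256) + m_i)/d_i with (m_0, d_0) = (0, 1). a_0 = floor(sqrt(2256)) = 47, since 47^2 = 2209 <= 2256 < 2304 = 48^2.
Iterate m_{i+1} = d_i*a_i - m_i, d_{i+1} = (2256 - m_{i+1}^2)/d_i, a_{i+1} = floor((a_0 + m_{i+1})/d_{i+1}):
  m_1 = 1*47 - 0 = 47, d_1 = (2256 - 47^2)/1 = 47/1 = 47, a_1 = floor((47 + 47)/47) = 2.
  m_2 = 47*2 - 47 = 47, d_2 = (2256 - 47^2)/47 = 47/47 = 1, a_2 = floor((47 + 47)/1) = 94.
  m_3 = 1*94 - 47 = 47, d_3 = (2256 - 47^2)/1 = 47/1 = 47: (m_3, d_3) = (m_1, d_1) = (47, 47), so from here the quotients repeat a_1, a_2; the period length is 2.
Hence the expansion of sqrt(2256) is a_0 = 47 followed by the repeating block 2, 94 (period 2).

[47; (2, 94)]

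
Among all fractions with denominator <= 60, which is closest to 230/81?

Expand x = 230/81 as a continued fraction with the Euclidean algorithm:
  230 = 2*81 + 68, so a_0 = 2.
  81 = 1*68 + 13, so a_1 = 1.
  68 = 5*13 + 3, so a_2 = 5.
  13 = 4*3 + 1, so a_3 = 4.
  3 = 3*1 + 0, so a_4 = 3.
so x = [2; 1, 5, 4, 3].
Convergents (p_i = a_i*p_{i-1} + p_{i-2}, q_i = a_i*q_{i-1} + q_{i-2} with p_{-2}=0, p_{-1}=1, q_{-2}=1, q_{-1}=0), until the denominator exceeds 60:
  i=0: a_0=2, p_0 = 2*1 + 0 = 2, q_0 = 2*0 + 1 = 1.
  i=1: a_1=1, p_1 = 1*2 + 1 = 3, q_1 = 1*1 + 0 = 1.
  i=2: a_2=5, p_2 = 5*3 + 2 = 17, q_2 = 5*1 + 1 = 6.
  i=3: a_3=4, p_3 = 4*17 + 3 = 71, q_3 = 4*6 + 1 = 25.
  i=4: a_4=3, p_4 = 3*71 + 17 = 230, q_4 = 3*25 + 6 = 81.
q_4 = 81 > 60, so the last convergent with denominator <= 60 is p_3/q_3 = 71/25.
The closest fraction with denominator <= 60 is either p_3/q_3 or the intermediate fraction (k*p_3 + p_2)/(k*q_3 + q_2) with the largest k >= 1 whose denominator stays <= 60; these approach x as k grows, and every other convergent or intermediate fraction in range is farther away.
Largest k: floor((60 - q_2)/q_3) = floor((60 - 6)/25) = 2.
That gives (2*71 + 17)/(2*25 + 6) = 159/56.
Compare the errors: |x - 71/25| = |230*25 - 71*81|/(81*25) = 1/2025, and |x - 159/56| = |230*56 - 159*81|/(81*56) = 1/4536.
Cross-multiplying, 1*2025 = 2025 < 4536 = 1*4536, so 1/4536 is smaller: the intermediate fraction 159/56 is closer to x than 71/25.

159/56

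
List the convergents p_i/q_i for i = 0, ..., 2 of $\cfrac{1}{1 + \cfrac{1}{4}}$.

Using the convergent recurrence p_i = a_i*p_{i-1} + p_{i-2}, q_i = a_i*q_{i-1} + q_{i-2} with p_{-2}=0, p_{-1}=1, q_{-2}=1, q_{-1}=0:
  i=0: a_0=0, p_0 = 0*1 + 0 = 0, q_0 = 0*0 + 1 = 1.
  i=1: a_1=1, p_1 = 1*0 + 1 = 1, q_1 = 1*1 + 0 = 1.
  i=2: a_2=4, p_2 = 4*1 + 0 = 4, q_2 = 4*1 + 1 = 5.

0/1, 1/1, 4/5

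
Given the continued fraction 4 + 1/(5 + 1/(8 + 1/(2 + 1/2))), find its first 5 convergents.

Using the convergent recurrence p_i = a_i*p_{i-1} + p_{i-2}, q_i = a_i*q_{i-1} + q_{i-2} with p_{-2}=0, p_{-1}=1, q_{-2}=1, q_{-1}=0:
  i=0: a_0=4, p_0 = 4*1 + 0 = 4, q_0 = 4*0 + 1 = 1.
  i=1: a_1=5, p_1 = 5*4 + 1 = 21, q_1 = 5*1 + 0 = 5.
  i=2: a_2=8, p_2 = 8*21 + 4 = 172, q_2 = 8*5 + 1 = 41.
  i=3: a_3=2, p_3 = 2*172 + 21 = 365, q_3 = 2*41 + 5 = 87.
  i=4: a_4=2, p_4 = 2*365 + 172 = 902, q_4 = 2*87 + 41 = 215.

4/1, 21/5, 172/41, 365/87, 902/215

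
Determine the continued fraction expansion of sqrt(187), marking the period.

Write x_i = (sqrt(187) + m_i)/d_i with (m_0, d_0) = (0, 1). a_0 = floor(sqrt(187)) = 13, since 13^2 = 169 <= 187 < 196 = 14^2.
Iterate m_{i+1} = d_i*a_i - m_i, d_{i+1} = (187 - m_{i+1}^2)/d_i, a_{i+1} = floor((a_0 + m_{i+1})/d_{i+1}):
  m_1 = 1*13 - 0 = 13, d_1 = (187 - 13^2)/1 = 18/1 = 18, a_1 = floor((13 + 13)/18) = 1.
  m_2 = 18*1 - 13 = 5, d_2 = (187 - 5^2)/18 = 162/18 = 9, a_2 = floor((13 + 5)/9) = 2.
  m_3 = 9*2 - 5 = 13, d_3 = (187 - 13^2)/9 = 18/9 = 2, a_3 = floor((13 + 13)/2) = 13.
  m_4 = 2*13 - 13 = 13, d_4 = (187 - 13^2)/2 = 18/2 = 9, a_4 = floor((13 + 13)/9) = 2.
  m_5 = 9*2 - 13 = 5, d_5 = (187 - 5^2)/9 = 162/9 = 18, a_5 = floor((13 + 5)/18) = 1.
  m_6 = 18*1 - 5 = 13, d_6 = (187 - 13^2)/18 = 18/18 = 1, a_6 = floor((13 + 13)/1) = 26.
  m_7 = 1*26 - 13 = 13, d_7 = (187 - 13^2)/1 = 18/1 = 18: (m_7, d_7) = (m_1, d_1) = (13, 18), so from here the quotients repeat a_1, ..., a_6; the period length is 6.
Hence the expansion of sqrt(187) is a_0 = 13 followed by the repeating block 1, 2, 13, 2, 1, 26 (period 6).

[13; (1, 2, 13, 2, 1, 26)]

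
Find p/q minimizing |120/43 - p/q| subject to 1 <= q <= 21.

53/19

Expand x = 120/43 as a continued fraction with the Euclidean algorithm:
  120 = 2*43 + 34, so a_0 = 2.
  43 = 1*34 + 9, so a_1 = 1.
  34 = 3*9 + 7, so a_2 = 3.
  9 = 1*7 + 2, so a_3 = 1.
  7 = 3*2 + 1, so a_4 = 3.
  2 = 2*1 + 0, so a_5 = 2.
so x = [2; 1, 3, 1, 3, 2].
Convergents (p_i = a_i*p_{i-1} + p_{i-2}, q_i = a_i*q_{i-1} + q_{i-2} with p_{-2}=0, p_{-1}=1, q_{-2}=1, q_{-1}=0), until the denominator exceeds 21:
  i=0: a_0=2, p_0 = 2*1 + 0 = 2, q_0 = 2*0 + 1 = 1.
  i=1: a_1=1, p_1 = 1*2 + 1 = 3, q_1 = 1*1 + 0 = 1.
  i=2: a_2=3, p_2 = 3*3 + 2 = 11, q_2 = 3*1 + 1 = 4.
  i=3: a_3=1, p_3 = 1*11 + 3 = 14, q_3 = 1*4 + 1 = 5.
  i=4: a_4=3, p_4 = 3*14 + 11 = 53, q_4 = 3*5 + 4 = 19.
  i=5: a_5=2, p_5 = 2*53 + 14 = 120, q_5 = 2*19 + 5 = 43.
q_5 = 43 > 21, so the last convergent with denominator <= 21 is p_4/q_4 = 53/19.
The closest fraction with denominator <= 21 is either p_4/q_4 or the intermediate fraction (k*p_4 + p_3)/(k*q_4 + q_3) with the largest k >= 1 whose denominator stays <= 21; these approach x as k grows, and every other convergent or intermediate fraction in range is farther away.
Largest k: floor((21 - q_3)/q_4) = floor((21 - 5)/19) = 0.
Since k = 0, no intermediate fraction beyond p_4/q_4 has denominator <= 21, so the convergent 53/19 is the closest (its error is |120*19 - 53*43|/(43*19) = 1/817).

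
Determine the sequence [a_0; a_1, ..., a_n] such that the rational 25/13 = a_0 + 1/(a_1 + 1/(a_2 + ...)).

[1; 1, 12]

Run the Euclidean algorithm on 25 and 13; the successive quotients are the partial quotients a_0, a_1, ... (each step inverts the fractional part left over by the previous one):
  25 = 1*13 + 12, so a_0 = 1.
  13 = 1*12 + 1, so a_1 = 1.
  12 = 12*1 + 0, so a_2 = 12.
The remainder reaches 0 after 3 divisions, so the expansion has 3 partial quotients, read off in order.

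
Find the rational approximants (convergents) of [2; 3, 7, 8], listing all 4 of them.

2/1, 7/3, 51/22, 415/179

Using the convergent recurrence p_i = a_i*p_{i-1} + p_{i-2}, q_i = a_i*q_{i-1} + q_{i-2} with p_{-2}=0, p_{-1}=1, q_{-2}=1, q_{-1}=0:
  i=0: a_0=2, p_0 = 2*1 + 0 = 2, q_0 = 2*0 + 1 = 1.
  i=1: a_1=3, p_1 = 3*2 + 1 = 7, q_1 = 3*1 + 0 = 3.
  i=2: a_2=7, p_2 = 7*7 + 2 = 51, q_2 = 7*3 + 1 = 22.
  i=3: a_3=8, p_3 = 8*51 + 7 = 415, q_3 = 8*22 + 3 = 179.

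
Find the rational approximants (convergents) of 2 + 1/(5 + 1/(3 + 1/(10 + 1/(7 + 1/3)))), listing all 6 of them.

Using the convergent recurrence p_i = a_i*p_{i-1} + p_{i-2}, q_i = a_i*q_{i-1} + q_{i-2} with p_{-2}=0, p_{-1}=1, q_{-2}=1, q_{-1}=0:
  i=0: a_0=2, p_0 = 2*1 + 0 = 2, q_0 = 2*0 + 1 = 1.
  i=1: a_1=5, p_1 = 5*2 + 1 = 11, q_1 = 5*1 + 0 = 5.
  i=2: a_2=3, p_2 = 3*11 + 2 = 35, q_2 = 3*5 + 1 = 16.
  i=3: a_3=10, p_3 = 10*35 + 11 = 361, q_3 = 10*16 + 5 = 165.
  i=4: a_4=7, p_4 = 7*361 + 35 = 2562, q_4 = 7*165 + 16 = 1171.
  i=5: a_5=3, p_5 = 3*2562 + 361 = 8047, q_5 = 3*1171 + 165 = 3678.

2/1, 11/5, 35/16, 361/165, 2562/1171, 8047/3678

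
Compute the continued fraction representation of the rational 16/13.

[1; 4, 3]

Run the Euclidean algorithm on 16 and 13; the successive quotients are the partial quotients a_0, a_1, ... (each step inverts the fractional part left over by the previous one):
  16 = 1*13 + 3, so a_0 = 1.
  13 = 4*3 + 1, so a_1 = 4.
  3 = 3*1 + 0, so a_2 = 3.
The remainder reaches 0 after 3 divisions, so the expansion has 3 partial quotients, read off in order.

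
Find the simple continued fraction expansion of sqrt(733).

[27; (13, 1, 1, 13, 54)]

Write x_i = (sqrt(733) + m_i)/d_i with (m_0, d_0) = (0, 1). a_0 = floor(sqrt(733)) = 27, since 27^2 = 729 <= 733 < 784 = 28^2.
Iterate m_{i+1} = d_i*a_i - m_i, d_{i+1} = (733 - m_{i+1}^2)/d_i, a_{i+1} = floor((a_0 + m_{i+1})/d_{i+1}):
  m_1 = 1*27 - 0 = 27, d_1 = (733 - 27^2)/1 = 4/1 = 4, a_1 = floor((27 + 27)/4) = 13.
  m_2 = 4*13 - 27 = 25, d_2 = (733 - 25^2)/4 = 108/4 = 27, a_2 = floor((27 + 25)/27) = 1.
  m_3 = 27*1 - 25 = 2, d_3 = (733 - 2^2)/27 = 729/27 = 27, a_3 = floor((27 + 2)/27) = 1.
  m_4 = 27*1 - 2 = 25, d_4 = (733 - 25^2)/27 = 108/27 = 4, a_4 = floor((27 + 25)/4) = 13.
  m_5 = 4*13 - 25 = 27, d_5 = (733 - 27^2)/4 = 4/4 = 1, a_5 = floor((27 + 27)/1) = 54.
  m_6 = 1*54 - 27 = 27, d_6 = (733 - 27^2)/1 = 4/1 = 4: (m_6, d_6) = (m_1, d_1) = (27, 4), so from here the quotients repeat a_1, ..., a_5; the period length is 5.
Hence the expansion of sqrt(733) is a_0 = 27 followed by the repeating block 13, 1, 1, 13, 54 (period 5).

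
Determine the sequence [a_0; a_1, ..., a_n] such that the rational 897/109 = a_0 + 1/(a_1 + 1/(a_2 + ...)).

Run the Euclidean algorithm on 897 and 109; the successive quotients are the partial quotients a_0, a_1, ... (each step inverts the fractional part left over by the previous one):
  897 = 8*109 + 25, so a_0 = 8.
  109 = 4*25 + 9, so a_1 = 4.
  25 = 2*9 + 7, so a_2 = 2.
  9 = 1*7 + 2, so a_3 = 1.
  7 = 3*2 + 1, so a_4 = 3.
  2 = 2*1 + 0, so a_5 = 2.
The remainder reaches 0 after 6 divisions, so the expansion has 6 partial quotients, read off in order.

[8; 4, 2, 1, 3, 2]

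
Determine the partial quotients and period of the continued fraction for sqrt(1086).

[32; (1, 20, 1, 64)]

Write x_i = (sqrt(1086) + m_i)/d_i with (m_0, d_0) = (0, 1). a_0 = floor(sqrt(1086)) = 32, since 32^2 = 1024 <= 1086 < 1089 = 33^2.
Iterate m_{i+1} = d_i*a_i - m_i, d_{i+1} = (1086 - m_{i+1}^2)/d_i, a_{i+1} = floor((a_0 + m_{i+1})/d_{i+1}):
  m_1 = 1*32 - 0 = 32, d_1 = (1086 - 32^2)/1 = 62/1 = 62, a_1 = floor((32 + 32)/62) = 1.
  m_2 = 62*1 - 32 = 30, d_2 = (1086 - 30^2)/62 = 186/62 = 3, a_2 = floor((32 + 30)/3) = 20.
  m_3 = 3*20 - 30 = 30, d_3 = (1086 - 30^2)/3 = 186/3 = 62, a_3 = floor((32 + 30)/62) = 1.
  m_4 = 62*1 - 30 = 32, d_4 = (1086 - 32^2)/62 = 62/62 = 1, a_4 = floor((32 + 32)/1) = 64.
  m_5 = 1*64 - 32 = 32, d_5 = (1086 - 32^2)/1 = 62/1 = 62: (m_5, d_5) = (m_1, d_1) = (32, 62), so from here the quotients repeat a_1, ..., a_4; the period length is 4.
Hence the expansion of sqrt(1086) is a_0 = 32 followed by the repeating block 1, 20, 1, 64 (period 4).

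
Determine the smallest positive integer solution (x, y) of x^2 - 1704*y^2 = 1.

(x, y) = (88751, 2150)

First expand sqrt(1704) as a continued fraction. With x_i = (sqrt(1704) + m_i)/d_i and (m_0, d_0) = (0, 1): a_0 = floor(sqrt(1704)) = 41, since 41^2 = 1681 <= 1704 < 1764 = 42^2.
Iterate m_{i+1} = d_i*a_i - m_i, d_{i+1} = (1704 - m_{i+1}^2)/d_i, a_{i+1} = floor((a_0 + m_{i+1})/d_{i+1}):
  m_1 = 1*41 - 0 = 41, d_1 = (1704 - 41^2)/1 = 23/1 = 23, a_1 = floor((41 + 41)/23) = 3.
  m_2 = 23*3 - 41 = 28, d_2 = (1704 - 28^2)/23 = 920/23 = 40, a_2 = floor((41 + 28)/40) = 1.
  m_3 = 40*1 - 28 = 12, d_3 = (1704 - 12^2)/40 = 1560/40 = 39, a_3 = floor((41 + 12)/39) = 1.
  m_4 = 39*1 - 12 = 27, d_4 = (1704 - 27^2)/39 = 975/39 = 25, a_4 = floor((41 + 27)/25) = 2.
  m_5 = 25*2 - 27 = 23, d_5 = (1704 - 23^2)/25 = 1175/25 = 47, a_5 = floor((41 + 23)/47) = 1.
  m_6 = 47*1 - 23 = 24, d_6 = (1704 - 24^2)/47 = 1128/47 = 24, a_6 = floor((41 + 24)/24) = 2.
  m_7 = 24*2 - 24 = 24, d_7 = (1704 - 24^2)/24 = 1128/24 = 47, a_7 = floor((41 + 24)/47) = 1.
  m_8 = 47*1 - 24 = 23, d_8 = (1704 - 23^2)/47 = 1175/47 = 25, a_8 = floor((41 + 23)/25) = 2.
  m_9 = 25*2 - 23 = 27, d_9 = (1704 - 27^2)/25 = 975/25 = 39, a_9 = floor((41 + 27)/39) = 1.
  m_10 = 39*1 - 27 = 12, d_10 = (1704 - 12^2)/39 = 1560/39 = 40, a_10 = floor((41 + 12)/40) = 1.
  m_11 = 40*1 - 12 = 28, d_11 = (1704 - 28^2)/40 = 920/40 = 23, a_11 = floor((41 + 28)/23) = 3.
  m_12 = 23*3 - 28 = 41, d_12 = (1704 - 41^2)/23 = 23/23 = 1, a_12 = floor((41 + 41)/1) = 82.
  m_13 = 1*82 - 41 = 41, d_13 = (1704 - 41^2)/1 = 23/1 = 23: (m_13, d_13) = (m_1, d_1) = (41, 23), so from here the quotients repeat a_1, ..., a_12; the period length is 12.
So sqrt(1704) = [41; (3, 1, 1, 2, 1, 2, 1, 2, 1, 1, 3, 82)] with period length k = 12.
k is even, so the fundamental solution of x^2 - 1704y^2 = 1 is (p_{k-1}, q_{k-1}) = (p_11, q_11); compute convergents through index 11.
Convergents (p_i = a_i*p_{i-1} + p_{i-2}, q_i = a_i*q_{i-1} + q_{i-2} with p_{-2}=0, p_{-1}=1, q_{-2}=1, q_{-1}=0):
  i=0: a_0=41, p_0 = 41*1 + 0 = 41, q_0 = 41*0 + 1 = 1.
  i=1: a_1=3, p_1 = 3*41 + 1 = 124, q_1 = 3*1 + 0 = 3.
  i=2: a_2=1, p_2 = 1*124 + 41 = 165, q_2 = 1*3 + 1 = 4.
  i=3: a_3=1, p_3 = 1*165 + 124 = 289, q_3 = 1*4 + 3 = 7.
  i=4: a_4=2, p_4 = 2*289 + 165 = 743, q_4 = 2*7 + 4 = 18.
  i=5: a_5=1, p_5 = 1*743 + 289 = 1032, q_5 = 1*18 + 7 = 25.
  i=6: a_6=2, p_6 = 2*1032 + 743 = 2807, q_6 = 2*25 + 18 = 68.
  i=7: a_7=1, p_7 = 1*2807 + 1032 = 3839, q_7 = 1*68 + 25 = 93.
  i=8: a_8=2, p_8 = 2*3839 + 2807 = 10485, q_8 = 2*93 + 68 = 254.
  i=9: a_9=1, p_9 = 1*10485 + 3839 = 14324, q_9 = 1*254 + 93 = 347.
  i=10: a_10=1, p_10 = 1*14324 + 10485 = 24809, q_10 = 1*347 + 254 = 601.
  i=11: a_11=3, p_11 = 3*24809 + 14324 = 88751, q_11 = 3*601 + 347 = 2150.
Check: 88751^2 - 1704*2150^2 = 7876740001 - 7876740000 = 1, so (x, y) = (88751, 2150) solves the equation, and by the theorem it is the least positive solution.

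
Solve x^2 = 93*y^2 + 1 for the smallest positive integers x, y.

(x, y) = (12151, 1260)

First expand sqrt(93) as a continued fraction. With x_i = (sqrt(93) + m_i)/d_i and (m_0, d_0) = (0, 1): a_0 = floor(sqrt(93)) = 9, since 9^2 = 81 <= 93 < 100 = 10^2.
Iterate m_{i+1} = d_i*a_i - m_i, d_{i+1} = (93 - m_{i+1}^2)/d_i, a_{i+1} = floor((a_0 + m_{i+1})/d_{i+1}):
  m_1 = 1*9 - 0 = 9, d_1 = (93 - 9^2)/1 = 12/1 = 12, a_1 = floor((9 + 9)/12) = 1.
  m_2 = 12*1 - 9 = 3, d_2 = (93 - 3^2)/12 = 84/12 = 7, a_2 = floor((9 + 3)/7) = 1.
  m_3 = 7*1 - 3 = 4, d_3 = (93 - 4^2)/7 = 77/7 = 11, a_3 = floor((9 + 4)/11) = 1.
  m_4 = 11*1 - 4 = 7, d_4 = (93 - 7^2)/11 = 44/11 = 4, a_4 = floor((9 + 7)/4) = 4.
  m_5 = 4*4 - 7 = 9, d_5 = (93 - 9^2)/4 = 12/4 = 3, a_5 = floor((9 + 9)/3) = 6.
  m_6 = 3*6 - 9 = 9, d_6 = (93 - 9^2)/3 = 12/3 = 4, a_6 = floor((9 + 9)/4) = 4.
  m_7 = 4*4 - 9 = 7, d_7 = (93 - 7^2)/4 = 44/4 = 11, a_7 = floor((9 + 7)/11) = 1.
  m_8 = 11*1 - 7 = 4, d_8 = (93 - 4^2)/11 = 77/11 = 7, a_8 = floor((9 + 4)/7) = 1.
  m_9 = 7*1 - 4 = 3, d_9 = (93 - 3^2)/7 = 84/7 = 12, a_9 = floor((9 + 3)/12) = 1.
  m_10 = 12*1 - 3 = 9, d_10 = (93 - 9^2)/12 = 12/12 = 1, a_10 = floor((9 + 9)/1) = 18.
  m_11 = 1*18 - 9 = 9, d_11 = (93 - 9^2)/1 = 12/1 = 12: (m_11, d_11) = (m_1, d_1) = (9, 12), so from here the quotients repeat a_1, ..., a_10; the period length is 10.
So sqrt(93) = [9; (1, 1, 1, 4, 6, 4, 1, 1, 1, 18)] with period length k = 10.
k is even, so the fundamental solution of x^2 - 93y^2 = 1 is (p_{k-1}, q_{k-1}) = (p_9, q_9); compute convergents through index 9.
Convergents (p_i = a_i*p_{i-1} + p_{i-2}, q_i = a_i*q_{i-1} + q_{i-2} with p_{-2}=0, p_{-1}=1, q_{-2}=1, q_{-1}=0):
  i=0: a_0=9, p_0 = 9*1 + 0 = 9, q_0 = 9*0 + 1 = 1.
  i=1: a_1=1, p_1 = 1*9 + 1 = 10, q_1 = 1*1 + 0 = 1.
  i=2: a_2=1, p_2 = 1*10 + 9 = 19, q_2 = 1*1 + 1 = 2.
  i=3: a_3=1, p_3 = 1*19 + 10 = 29, q_3 = 1*2 + 1 = 3.
  i=4: a_4=4, p_4 = 4*29 + 19 = 135, q_4 = 4*3 + 2 = 14.
  i=5: a_5=6, p_5 = 6*135 + 29 = 839, q_5 = 6*14 + 3 = 87.
  i=6: a_6=4, p_6 = 4*839 + 135 = 3491, q_6 = 4*87 + 14 = 362.
  i=7: a_7=1, p_7 = 1*3491 + 839 = 4330, q_7 = 1*362 + 87 = 449.
  i=8: a_8=1, p_8 = 1*4330 + 3491 = 7821, q_8 = 1*449 + 362 = 811.
  i=9: a_9=1, p_9 = 1*7821 + 4330 = 12151, q_9 = 1*811 + 449 = 1260.
Check: 12151^2 - 93*1260^2 = 147646801 - 147646800 = 1, so (x, y) = (12151, 1260) solves the equation, and by the theorem it is the least positive solution.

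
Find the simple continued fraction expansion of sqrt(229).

Write x_i = (sqrt(229) + m_i)/d_i with (m_0, d_0) = (0, 1). a_0 = floor(sqrt(229)) = 15, since 15^2 = 225 <= 229 < 256 = 16^2.
Iterate m_{i+1} = d_i*a_i - m_i, d_{i+1} = (229 - m_{i+1}^2)/d_i, a_{i+1} = floor((a_0 + m_{i+1})/d_{i+1}):
  m_1 = 1*15 - 0 = 15, d_1 = (229 - 15^2)/1 = 4/1 = 4, a_1 = floor((15 + 15)/4) = 7.
  m_2 = 4*7 - 15 = 13, d_2 = (229 - 13^2)/4 = 60/4 = 15, a_2 = floor((15 + 13)/15) = 1.
  m_3 = 15*1 - 13 = 2, d_3 = (229 - 2^2)/15 = 225/15 = 15, a_3 = floor((15 + 2)/15) = 1.
  m_4 = 15*1 - 2 = 13, d_4 = (229 - 13^2)/15 = 60/15 = 4, a_4 = floor((15 + 13)/4) = 7.
  m_5 = 4*7 - 13 = 15, d_5 = (229 - 15^2)/4 = 4/4 = 1, a_5 = floor((15 + 15)/1) = 30.
  m_6 = 1*30 - 15 = 15, d_6 = (229 - 15^2)/1 = 4/1 = 4: (m_6, d_6) = (m_1, d_1) = (15, 4), so from here the quotients repeat a_1, ..., a_5; the period length is 5.
Hence the expansion of sqrt(229) is a_0 = 15 followed by the repeating block 7, 1, 1, 7, 30 (period 5).

[15; (7, 1, 1, 7, 30)]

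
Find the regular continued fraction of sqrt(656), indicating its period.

[25; (1, 1, 1, 1, 2, 1, 1, 1, 1, 50)]

Write x_i = (sqrt(656) + m_i)/d_i with (m_0, d_0) = (0, 1). a_0 = floor(sqrt(656)) = 25, since 25^2 = 625 <= 656 < 676 = 26^2.
Iterate m_{i+1} = d_i*a_i - m_i, d_{i+1} = (656 - m_{i+1}^2)/d_i, a_{i+1} = floor((a_0 + m_{i+1})/d_{i+1}):
  m_1 = 1*25 - 0 = 25, d_1 = (656 - 25^2)/1 = 31/1 = 31, a_1 = floor((25 + 25)/31) = 1.
  m_2 = 31*1 - 25 = 6, d_2 = (656 - 6^2)/31 = 620/31 = 20, a_2 = floor((25 + 6)/20) = 1.
  m_3 = 20*1 - 6 = 14, d_3 = (656 - 14^2)/20 = 460/20 = 23, a_3 = floor((25 + 14)/23) = 1.
  m_4 = 23*1 - 14 = 9, d_4 = (656 - 9^2)/23 = 575/23 = 25, a_4 = floor((25 + 9)/25) = 1.
  m_5 = 25*1 - 9 = 16, d_5 = (656 - 16^2)/25 = 400/25 = 16, a_5 = floor((25 + 16)/16) = 2.
  m_6 = 16*2 - 16 = 16, d_6 = (656 - 16^2)/16 = 400/16 = 25, a_6 = floor((25 + 16)/25) = 1.
  m_7 = 25*1 - 16 = 9, d_7 = (656 - 9^2)/25 = 575/25 = 23, a_7 = floor((25 + 9)/23) = 1.
  m_8 = 23*1 - 9 = 14, d_8 = (656 - 14^2)/23 = 460/23 = 20, a_8 = floor((25 + 14)/20) = 1.
  m_9 = 20*1 - 14 = 6, d_9 = (656 - 6^2)/20 = 620/20 = 31, a_9 = floor((25 + 6)/31) = 1.
  m_10 = 31*1 - 6 = 25, d_10 = (656 - 25^2)/31 = 31/31 = 1, a_10 = floor((25 + 25)/1) = 50.
  m_11 = 1*50 - 25 = 25, d_11 = (656 - 25^2)/1 = 31/1 = 31: (m_11, d_11) = (m_1, d_1) = (25, 31), so from here the quotients repeat a_1, ..., a_10; the period length is 10.
Hence the expansion of sqrt(656) is a_0 = 25 followed by the repeating block 1, 1, 1, 1, 2, 1, 1, 1, 1, 50 (period 10).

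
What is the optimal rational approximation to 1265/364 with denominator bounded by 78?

Expand x = 1265/364 as a continued fraction with the Euclidean algorithm:
  1265 = 3*364 + 173, so a_0 = 3.
  364 = 2*173 + 18, so a_1 = 2.
  173 = 9*18 + 11, so a_2 = 9.
  18 = 1*11 + 7, so a_3 = 1.
  11 = 1*7 + 4, so a_4 = 1.
  7 = 1*4 + 3, so a_5 = 1.
  4 = 1*3 + 1, so a_6 = 1.
  3 = 3*1 + 0, so a_7 = 3.
so x = [3; 2, 9, 1, 1, 1, 1, 3].
Convergents (p_i = a_i*p_{i-1} + p_{i-2}, q_i = a_i*q_{i-1} + q_{i-2} with p_{-2}=0, p_{-1}=1, q_{-2}=1, q_{-1}=0), until the denominator exceeds 78:
  i=0: a_0=3, p_0 = 3*1 + 0 = 3, q_0 = 3*0 + 1 = 1.
  i=1: a_1=2, p_1 = 2*3 + 1 = 7, q_1 = 2*1 + 0 = 2.
  i=2: a_2=9, p_2 = 9*7 + 3 = 66, q_2 = 9*2 + 1 = 19.
  i=3: a_3=1, p_3 = 1*66 + 7 = 73, q_3 = 1*19 + 2 = 21.
  i=4: a_4=1, p_4 = 1*73 + 66 = 139, q_4 = 1*21 + 19 = 40.
  i=5: a_5=1, p_5 = 1*139 + 73 = 212, q_5 = 1*40 + 21 = 61.
  i=6: a_6=1, p_6 = 1*212 + 139 = 351, q_6 = 1*61 + 40 = 101.
q_6 = 101 > 78, so the last convergent with denominator <= 78 is p_5/q_5 = 212/61.
The closest fraction with denominator <= 78 is either p_5/q_5 or the intermediate fraction (k*p_5 + p_4)/(k*q_5 + q_4) with the largest k >= 1 whose denominator stays <= 78; these approach x as k grows, and every other convergent or intermediate fraction in range is farther away.
Largest k: floor((78 - q_4)/q_5) = floor((78 - 40)/61) = 0.
Since k = 0, no intermediate fraction beyond p_5/q_5 has denominator <= 78, so the convergent 212/61 is the closest (its error is |1265*61 - 212*364|/(364*61) = 3/22204).

212/61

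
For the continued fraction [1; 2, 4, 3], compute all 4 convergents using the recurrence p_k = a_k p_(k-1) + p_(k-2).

1/1, 3/2, 13/9, 42/29

Using the convergent recurrence p_i = a_i*p_{i-1} + p_{i-2}, q_i = a_i*q_{i-1} + q_{i-2} with p_{-2}=0, p_{-1}=1, q_{-2}=1, q_{-1}=0:
  i=0: a_0=1, p_0 = 1*1 + 0 = 1, q_0 = 1*0 + 1 = 1.
  i=1: a_1=2, p_1 = 2*1 + 1 = 3, q_1 = 2*1 + 0 = 2.
  i=2: a_2=4, p_2 = 4*3 + 1 = 13, q_2 = 4*2 + 1 = 9.
  i=3: a_3=3, p_3 = 3*13 + 3 = 42, q_3 = 3*9 + 2 = 29.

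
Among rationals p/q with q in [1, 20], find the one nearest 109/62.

30/17

Expand x = 109/62 as a continued fraction with the Euclidean algorithm:
  109 = 1*62 + 47, so a_0 = 1.
  62 = 1*47 + 15, so a_1 = 1.
  47 = 3*15 + 2, so a_2 = 3.
  15 = 7*2 + 1, so a_3 = 7.
  2 = 2*1 + 0, so a_4 = 2.
so x = [1; 1, 3, 7, 2].
Convergents (p_i = a_i*p_{i-1} + p_{i-2}, q_i = a_i*q_{i-1} + q_{i-2} with p_{-2}=0, p_{-1}=1, q_{-2}=1, q_{-1}=0), until the denominator exceeds 20:
  i=0: a_0=1, p_0 = 1*1 + 0 = 1, q_0 = 1*0 + 1 = 1.
  i=1: a_1=1, p_1 = 1*1 + 1 = 2, q_1 = 1*1 + 0 = 1.
  i=2: a_2=3, p_2 = 3*2 + 1 = 7, q_2 = 3*1 + 1 = 4.
  i=3: a_3=7, p_3 = 7*7 + 2 = 51, q_3 = 7*4 + 1 = 29.
q_3 = 29 > 20, so the last convergent with denominator <= 20 is p_2/q_2 = 7/4.
The closest fraction with denominator <= 20 is either p_2/q_2 or the intermediate fraction (k*p_2 + p_1)/(k*q_2 + q_1) with the largest k >= 1 whose denominator stays <= 20; these approach x as k grows, and every other convergent or intermediate fraction in range is farther away.
Largest k: floor((20 - q_1)/q_2) = floor((20 - 1)/4) = 4.
That gives (4*7 + 2)/(4*4 + 1) = 30/17.
Compare the errors: |x - 7/4| = |109*4 - 7*62|/(62*4) = 2/248, and |x - 30/17| = |109*17 - 30*62|/(62*17) = 7/1054.
Cross-multiplying, 7*248 = 1736 < 2108 = 2*1054, so 7/1054 is smaller: the intermediate fraction 30/17 is closer to x than 7/4.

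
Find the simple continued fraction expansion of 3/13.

Run the Euclidean algorithm on 3 and 13; the successive quotients are the partial quotients a_0, a_1, ... (each step inverts the fractional part left over by the previous one):
  3 = 0*13 + 3, so a_0 = 0.
  13 = 4*3 + 1, so a_1 = 4.
  3 = 3*1 + 0, so a_2 = 3.
The remainder reaches 0 after 3 divisions, so the expansion has 3 partial quotients, read off in order.

[0; 4, 3]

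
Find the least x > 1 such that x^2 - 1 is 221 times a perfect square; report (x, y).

(x, y) = (1665, 112)

First expand sqrt(221) as a continued fraction. With x_i = (sqrt(221) + m_i)/d_i and (m_0, d_0) = (0, 1): a_0 = floor(sqrt(221)) = 14, since 14^2 = 196 <= 221 < 225 = 15^2.
Iterate m_{i+1} = d_i*a_i - m_i, d_{i+1} = (221 - m_{i+1}^2)/d_i, a_{i+1} = floor((a_0 + m_{i+1})/d_{i+1}):
  m_1 = 1*14 - 0 = 14, d_1 = (221 - 14^2)/1 = 25/1 = 25, a_1 = floor((14 + 14)/25) = 1.
  m_2 = 25*1 - 14 = 11, d_2 = (221 - 11^2)/25 = 100/25 = 4, a_2 = floor((14 + 11)/4) = 6.
  m_3 = 4*6 - 11 = 13, d_3 = (221 - 13^2)/4 = 52/4 = 13, a_3 = floor((14 + 13)/13) = 2.
  m_4 = 13*2 - 13 = 13, d_4 = (221 - 13^2)/13 = 52/13 = 4, a_4 = floor((14 + 13)/4) = 6.
  m_5 = 4*6 - 13 = 11, d_5 = (221 - 11^2)/4 = 100/4 = 25, a_5 = floor((14 + 11)/25) = 1.
  m_6 = 25*1 - 11 = 14, d_6 = (221 - 14^2)/25 = 25/25 = 1, a_6 = floor((14 + 14)/1) = 28.
  m_7 = 1*28 - 14 = 14, d_7 = (221 - 14^2)/1 = 25/1 = 25: (m_7, d_7) = (m_1, d_1) = (14, 25), so from here the quotients repeat a_1, ..., a_6; the period length is 6.
So sqrt(221) = [14; (1, 6, 2, 6, 1, 28)] with period length k = 6.
k is even, so the fundamental solution of x^2 - 221y^2 = 1 is (p_{k-1}, q_{k-1}) = (p_5, q_5); compute convergents through index 5.
Convergents (p_i = a_i*p_{i-1} + p_{i-2}, q_i = a_i*q_{i-1} + q_{i-2} with p_{-2}=0, p_{-1}=1, q_{-2}=1, q_{-1}=0):
  i=0: a_0=14, p_0 = 14*1 + 0 = 14, q_0 = 14*0 + 1 = 1.
  i=1: a_1=1, p_1 = 1*14 + 1 = 15, q_1 = 1*1 + 0 = 1.
  i=2: a_2=6, p_2 = 6*15 + 14 = 104, q_2 = 6*1 + 1 = 7.
  i=3: a_3=2, p_3 = 2*104 + 15 = 223, q_3 = 2*7 + 1 = 15.
  i=4: a_4=6, p_4 = 6*223 + 104 = 1442, q_4 = 6*15 + 7 = 97.
  i=5: a_5=1, p_5 = 1*1442 + 223 = 1665, q_5 = 1*97 + 15 = 112.
Check: 1665^2 - 221*112^2 = 2772225 - 2772224 = 1, so (x, y) = (1665, 112) solves the equation, and by the theorem it is the least positive solution.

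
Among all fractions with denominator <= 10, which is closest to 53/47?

9/8

Expand x = 53/47 as a continued fraction with the Euclidean algorithm:
  53 = 1*47 + 6, so a_0 = 1.
  47 = 7*6 + 5, so a_1 = 7.
  6 = 1*5 + 1, so a_2 = 1.
  5 = 5*1 + 0, so a_3 = 5.
so x = [1; 7, 1, 5].
Convergents (p_i = a_i*p_{i-1} + p_{i-2}, q_i = a_i*q_{i-1} + q_{i-2} with p_{-2}=0, p_{-1}=1, q_{-2}=1, q_{-1}=0), until the denominator exceeds 10:
  i=0: a_0=1, p_0 = 1*1 + 0 = 1, q_0 = 1*0 + 1 = 1.
  i=1: a_1=7, p_1 = 7*1 + 1 = 8, q_1 = 7*1 + 0 = 7.
  i=2: a_2=1, p_2 = 1*8 + 1 = 9, q_2 = 1*7 + 1 = 8.
  i=3: a_3=5, p_3 = 5*9 + 8 = 53, q_3 = 5*8 + 7 = 47.
q_3 = 47 > 10, so the last convergent with denominator <= 10 is p_2/q_2 = 9/8.
The closest fraction with denominator <= 10 is either p_2/q_2 or the intermediate fraction (k*p_2 + p_1)/(k*q_2 + q_1) with the largest k >= 1 whose denominator stays <= 10; these approach x as k grows, and every other convergent or intermediate fraction in range is farther away.
Largest k: floor((10 - q_1)/q_2) = floor((10 - 7)/8) = 0.
Since k = 0, no intermediate fraction beyond p_2/q_2 has denominator <= 10, so the convergent 9/8 is the closest (its error is |53*8 - 9*47|/(47*8) = 1/376).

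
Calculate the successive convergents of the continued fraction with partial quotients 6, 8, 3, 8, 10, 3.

Using the convergent recurrence p_i = a_i*p_{i-1} + p_{i-2}, q_i = a_i*q_{i-1} + q_{i-2} with p_{-2}=0, p_{-1}=1, q_{-2}=1, q_{-1}=0:
  i=0: a_0=6, p_0 = 6*1 + 0 = 6, q_0 = 6*0 + 1 = 1.
  i=1: a_1=8, p_1 = 8*6 + 1 = 49, q_1 = 8*1 + 0 = 8.
  i=2: a_2=3, p_2 = 3*49 + 6 = 153, q_2 = 3*8 + 1 = 25.
  i=3: a_3=8, p_3 = 8*153 + 49 = 1273, q_3 = 8*25 + 8 = 208.
  i=4: a_4=10, p_4 = 10*1273 + 153 = 12883, q_4 = 10*208 + 25 = 2105.
  i=5: a_5=3, p_5 = 3*12883 + 1273 = 39922, q_5 = 3*2105 + 208 = 6523.

6/1, 49/8, 153/25, 1273/208, 12883/2105, 39922/6523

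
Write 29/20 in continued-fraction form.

Run the Euclidean algorithm on 29 and 20; the successive quotients are the partial quotients a_0, a_1, ... (each step inverts the fractional part left over by the previous one):
  29 = 1*20 + 9, so a_0 = 1.
  20 = 2*9 + 2, so a_1 = 2.
  9 = 4*2 + 1, so a_2 = 4.
  2 = 2*1 + 0, so a_3 = 2.
The remainder reaches 0 after 4 divisions, so the expansion has 4 partial quotients, read off in order.

[1; 2, 4, 2]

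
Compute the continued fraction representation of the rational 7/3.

[2; 3]

Run the Euclidean algorithm on 7 and 3; the successive quotients are the partial quotients a_0, a_1, ... (each step inverts the fractional part left over by the previous one):
  7 = 2*3 + 1, so a_0 = 2.
  3 = 3*1 + 0, so a_1 = 3.
The remainder reaches 0 after 2 divisions, so the expansion has 2 partial quotients, read off in order.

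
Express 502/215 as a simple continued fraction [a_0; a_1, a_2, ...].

Run the Euclidean algorithm on 502 and 215; the successive quotients are the partial quotients a_0, a_1, ... (each step inverts the fractional part left over by the previous one):
  502 = 2*215 + 72, so a_0 = 2.
  215 = 2*72 + 71, so a_1 = 2.
  72 = 1*71 + 1, so a_2 = 1.
  71 = 71*1 + 0, so a_3 = 71.
The remainder reaches 0 after 4 divisions, so the expansion has 4 partial quotients, read off in order.

[2; 2, 1, 71]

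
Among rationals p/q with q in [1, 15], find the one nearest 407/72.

Expand x = 407/72 as a continued fraction with the Euclidean algorithm:
  407 = 5*72 + 47, so a_0 = 5.
  72 = 1*47 + 25, so a_1 = 1.
  47 = 1*25 + 22, so a_2 = 1.
  25 = 1*22 + 3, so a_3 = 1.
  22 = 7*3 + 1, so a_4 = 7.
  3 = 3*1 + 0, so a_5 = 3.
so x = [5; 1, 1, 1, 7, 3].
Convergents (p_i = a_i*p_{i-1} + p_{i-2}, q_i = a_i*q_{i-1} + q_{i-2} with p_{-2}=0, p_{-1}=1, q_{-2}=1, q_{-1}=0), until the denominator exceeds 15:
  i=0: a_0=5, p_0 = 5*1 + 0 = 5, q_0 = 5*0 + 1 = 1.
  i=1: a_1=1, p_1 = 1*5 + 1 = 6, q_1 = 1*1 + 0 = 1.
  i=2: a_2=1, p_2 = 1*6 + 5 = 11, q_2 = 1*1 + 1 = 2.
  i=3: a_3=1, p_3 = 1*11 + 6 = 17, q_3 = 1*2 + 1 = 3.
  i=4: a_4=7, p_4 = 7*17 + 11 = 130, q_4 = 7*3 + 2 = 23.
q_4 = 23 > 15, so the last convergent with denominator <= 15 is p_3/q_3 = 17/3.
The closest fraction with denominator <= 15 is either p_3/q_3 or the intermediate fraction (k*p_3 + p_2)/(k*q_3 + q_2) with the largest k >= 1 whose denominator stays <= 15; these approach x as k grows, and every other convergent or intermediate fraction in range is farther away.
Largest k: floor((15 - q_2)/q_3) = floor((15 - 2)/3) = 4.
That gives (4*17 + 11)/(4*3 + 2) = 79/14.
Compare the errors: |x - 17/3| = |407*3 - 17*72|/(72*3) = 3/216, and |x - 79/14| = |407*14 - 79*72|/(72*14) = 10/1008.
Cross-multiplying, 10*216 = 2160 < 3024 = 3*1008, so 10/1008 is smaller: the intermediate fraction 79/14 is closer to x than 17/3.

79/14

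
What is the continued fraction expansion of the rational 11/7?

[1; 1, 1, 3]

Run the Euclidean algorithm on 11 and 7; the successive quotients are the partial quotients a_0, a_1, ... (each step inverts the fractional part left over by the previous one):
  11 = 1*7 + 4, so a_0 = 1.
  7 = 1*4 + 3, so a_1 = 1.
  4 = 1*3 + 1, so a_2 = 1.
  3 = 3*1 + 0, so a_3 = 3.
The remainder reaches 0 after 4 divisions, so the expansion has 4 partial quotients, read off in order.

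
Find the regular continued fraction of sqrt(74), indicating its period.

[8; (1, 1, 1, 1, 16)]

Write x_i = (sqrt(74) + m_i)/d_i with (m_0, d_0) = (0, 1). a_0 = floor(sqrt(74)) = 8, since 8^2 = 64 <= 74 < 81 = 9^2.
Iterate m_{i+1} = d_i*a_i - m_i, d_{i+1} = (74 - m_{i+1}^2)/d_i, a_{i+1} = floor((a_0 + m_{i+1})/d_{i+1}):
  m_1 = 1*8 - 0 = 8, d_1 = (74 - 8^2)/1 = 10/1 = 10, a_1 = floor((8 + 8)/10) = 1.
  m_2 = 10*1 - 8 = 2, d_2 = (74 - 2^2)/10 = 70/10 = 7, a_2 = floor((8 + 2)/7) = 1.
  m_3 = 7*1 - 2 = 5, d_3 = (74 - 5^2)/7 = 49/7 = 7, a_3 = floor((8 + 5)/7) = 1.
  m_4 = 7*1 - 5 = 2, d_4 = (74 - 2^2)/7 = 70/7 = 10, a_4 = floor((8 + 2)/10) = 1.
  m_5 = 10*1 - 2 = 8, d_5 = (74 - 8^2)/10 = 10/10 = 1, a_5 = floor((8 + 8)/1) = 16.
  m_6 = 1*16 - 8 = 8, d_6 = (74 - 8^2)/1 = 10/1 = 10: (m_6, d_6) = (m_1, d_1) = (8, 10), so from here the quotients repeat a_1, ..., a_5; the period length is 5.
Hence the expansion of sqrt(74) is a_0 = 8 followed by the repeating block 1, 1, 1, 1, 16 (period 5).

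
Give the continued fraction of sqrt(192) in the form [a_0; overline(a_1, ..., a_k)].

[13; overline(1, 5, 1, 26)]

Write x_i = (sqrt(192) + m_i)/d_i with (m_0, d_0) = (0, 1). a_0 = floor(sqrt(192)) = 13, since 13^2 = 169 <= 192 < 196 = 14^2.
Iterate m_{i+1} = d_i*a_i - m_i, d_{i+1} = (192 - m_{i+1}^2)/d_i, a_{i+1} = floor((a_0 + m_{i+1})/d_{i+1}):
  m_1 = 1*13 - 0 = 13, d_1 = (192 - 13^2)/1 = 23/1 = 23, a_1 = floor((13 + 13)/23) = 1.
  m_2 = 23*1 - 13 = 10, d_2 = (192 - 10^2)/23 = 92/23 = 4, a_2 = floor((13 + 10)/4) = 5.
  m_3 = 4*5 - 10 = 10, d_3 = (192 - 10^2)/4 = 92/4 = 23, a_3 = floor((13 + 10)/23) = 1.
  m_4 = 23*1 - 10 = 13, d_4 = (192 - 13^2)/23 = 23/23 = 1, a_4 = floor((13 + 13)/1) = 26.
  m_5 = 1*26 - 13 = 13, d_5 = (192 - 13^2)/1 = 23/1 = 23: (m_5, d_5) = (m_1, d_1) = (13, 23), so from here the quotients repeat a_1, ..., a_4; the period length is 4.
Hence the expansion of sqrt(192) is a_0 = 13 followed by the repeating block 1, 5, 1, 26 (period 4).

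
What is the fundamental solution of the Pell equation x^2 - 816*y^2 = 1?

(x, y) = (4999, 175)

First expand sqrt(816) as a continued fraction. With x_i = (sqrt(816) + m_i)/d_i and (m_0, d_0) = (0, 1): a_0 = floor(sqrt(816)) = 28, since 28^2 = 784 <= 816 < 841 = 29^2.
Iterate m_{i+1} = d_i*a_i - m_i, d_{i+1} = (816 - m_{i+1}^2)/d_i, a_{i+1} = floor((a_0 + m_{i+1})/d_{i+1}):
  m_1 = 1*28 - 0 = 28, d_1 = (816 - 28^2)/1 = 32/1 = 32, a_1 = floor((28 + 28)/32) = 1.
  m_2 = 32*1 - 28 = 4, d_2 = (816 - 4^2)/32 = 800/32 = 25, a_2 = floor((28 + 4)/25) = 1.
  m_3 = 25*1 - 4 = 21, d_3 = (816 - 21^2)/25 = 375/25 = 15, a_3 = floor((28 + 21)/15) = 3.
  m_4 = 15*3 - 21 = 24, d_4 = (816 - 24^2)/15 = 240/15 = 16, a_4 = floor((28 + 24)/16) = 3.
  m_5 = 16*3 - 24 = 24, d_5 = (816 - 24^2)/16 = 240/16 = 15, a_5 = floor((28 + 24)/15) = 3.
  m_6 = 15*3 - 24 = 21, d_6 = (816 - 21^2)/15 = 375/15 = 25, a_6 = floor((28 + 21)/25) = 1.
  m_7 = 25*1 - 21 = 4, d_7 = (816 - 4^2)/25 = 800/25 = 32, a_7 = floor((28 + 4)/32) = 1.
  m_8 = 32*1 - 4 = 28, d_8 = (816 - 28^2)/32 = 32/32 = 1, a_8 = floor((28 + 28)/1) = 56.
  m_9 = 1*56 - 28 = 28, d_9 = (816 - 28^2)/1 = 32/1 = 32: (m_9, d_9) = (m_1, d_1) = (28, 32), so from here the quotients repeat a_1, ..., a_8; the period length is 8.
So sqrt(816) = [28; (1, 1, 3, 3, 3, 1, 1, 56)] with period length k = 8.
k is even, so the fundamental solution of x^2 - 816y^2 = 1 is (p_{k-1}, q_{k-1}) = (p_7, q_7); compute convergents through index 7.
Convergents (p_i = a_i*p_{i-1} + p_{i-2}, q_i = a_i*q_{i-1} + q_{i-2} with p_{-2}=0, p_{-1}=1, q_{-2}=1, q_{-1}=0):
  i=0: a_0=28, p_0 = 28*1 + 0 = 28, q_0 = 28*0 + 1 = 1.
  i=1: a_1=1, p_1 = 1*28 + 1 = 29, q_1 = 1*1 + 0 = 1.
  i=2: a_2=1, p_2 = 1*29 + 28 = 57, q_2 = 1*1 + 1 = 2.
  i=3: a_3=3, p_3 = 3*57 + 29 = 200, q_3 = 3*2 + 1 = 7.
  i=4: a_4=3, p_4 = 3*200 + 57 = 657, q_4 = 3*7 + 2 = 23.
  i=5: a_5=3, p_5 = 3*657 + 200 = 2171, q_5 = 3*23 + 7 = 76.
  i=6: a_6=1, p_6 = 1*2171 + 657 = 2828, q_6 = 1*76 + 23 = 99.
  i=7: a_7=1, p_7 = 1*2828 + 2171 = 4999, q_7 = 1*99 + 76 = 175.
Check: 4999^2 - 816*175^2 = 24990001 - 24990000 = 1, so (x, y) = (4999, 175) solves the equation, and by the theorem it is the least positive solution.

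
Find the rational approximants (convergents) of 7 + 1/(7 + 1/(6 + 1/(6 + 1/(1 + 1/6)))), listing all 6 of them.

Using the convergent recurrence p_i = a_i*p_{i-1} + p_{i-2}, q_i = a_i*q_{i-1} + q_{i-2} with p_{-2}=0, p_{-1}=1, q_{-2}=1, q_{-1}=0:
  i=0: a_0=7, p_0 = 7*1 + 0 = 7, q_0 = 7*0 + 1 = 1.
  i=1: a_1=7, p_1 = 7*7 + 1 = 50, q_1 = 7*1 + 0 = 7.
  i=2: a_2=6, p_2 = 6*50 + 7 = 307, q_2 = 6*7 + 1 = 43.
  i=3: a_3=6, p_3 = 6*307 + 50 = 1892, q_3 = 6*43 + 7 = 265.
  i=4: a_4=1, p_4 = 1*1892 + 307 = 2199, q_4 = 1*265 + 43 = 308.
  i=5: a_5=6, p_5 = 6*2199 + 1892 = 15086, q_5 = 6*308 + 265 = 2113.

7/1, 50/7, 307/43, 1892/265, 2199/308, 15086/2113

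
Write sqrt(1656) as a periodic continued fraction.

[40; (1, 2, 3, 1, 2, 1, 3, 2, 1, 80)]

Write x_i = (sqrt(1656) + m_i)/d_i with (m_0, d_0) = (0, 1). a_0 = floor(sqrt(1656)) = 40, since 40^2 = 1600 <= 1656 < 1681 = 41^2.
Iterate m_{i+1} = d_i*a_i - m_i, d_{i+1} = (1656 - m_{i+1}^2)/d_i, a_{i+1} = floor((a_0 + m_{i+1})/d_{i+1}):
  m_1 = 1*40 - 0 = 40, d_1 = (1656 - 40^2)/1 = 56/1 = 56, a_1 = floor((40 + 40)/56) = 1.
  m_2 = 56*1 - 40 = 16, d_2 = (1656 - 16^2)/56 = 1400/56 = 25, a_2 = floor((40 + 16)/25) = 2.
  m_3 = 25*2 - 16 = 34, d_3 = (1656 - 34^2)/25 = 500/25 = 20, a_3 = floor((40 + 34)/20) = 3.
  m_4 = 20*3 - 34 = 26, d_4 = (1656 - 26^2)/20 = 980/20 = 49, a_4 = floor((40 + 26)/49) = 1.
  m_5 = 49*1 - 26 = 23, d_5 = (1656 - 23^2)/49 = 1127/49 = 23, a_5 = floor((40 + 23)/23) = 2.
  m_6 = 23*2 - 23 = 23, d_6 = (1656 - 23^2)/23 = 1127/23 = 49, a_6 = floor((40 + 23)/49) = 1.
  m_7 = 49*1 - 23 = 26, d_7 = (1656 - 26^2)/49 = 980/49 = 20, a_7 = floor((40 + 26)/20) = 3.
  m_8 = 20*3 - 26 = 34, d_8 = (1656 - 34^2)/20 = 500/20 = 25, a_8 = floor((40 + 34)/25) = 2.
  m_9 = 25*2 - 34 = 16, d_9 = (1656 - 16^2)/25 = 1400/25 = 56, a_9 = floor((40 + 16)/56) = 1.
  m_10 = 56*1 - 16 = 40, d_10 = (1656 - 40^2)/56 = 56/56 = 1, a_10 = floor((40 + 40)/1) = 80.
  m_11 = 1*80 - 40 = 40, d_11 = (1656 - 40^2)/1 = 56/1 = 56: (m_11, d_11) = (m_1, d_1) = (40, 56), so from here the quotients repeat a_1, ..., a_10; the period length is 10.
Hence the expansion of sqrt(1656) is a_0 = 40 followed by the repeating block 1, 2, 3, 1, 2, 1, 3, 2, 1, 80 (period 10).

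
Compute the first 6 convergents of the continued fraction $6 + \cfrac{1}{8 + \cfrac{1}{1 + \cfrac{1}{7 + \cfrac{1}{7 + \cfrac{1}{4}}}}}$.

6/1, 49/8, 55/9, 434/71, 3093/506, 12806/2095

Using the convergent recurrence p_i = a_i*p_{i-1} + p_{i-2}, q_i = a_i*q_{i-1} + q_{i-2} with p_{-2}=0, p_{-1}=1, q_{-2}=1, q_{-1}=0:
  i=0: a_0=6, p_0 = 6*1 + 0 = 6, q_0 = 6*0 + 1 = 1.
  i=1: a_1=8, p_1 = 8*6 + 1 = 49, q_1 = 8*1 + 0 = 8.
  i=2: a_2=1, p_2 = 1*49 + 6 = 55, q_2 = 1*8 + 1 = 9.
  i=3: a_3=7, p_3 = 7*55 + 49 = 434, q_3 = 7*9 + 8 = 71.
  i=4: a_4=7, p_4 = 7*434 + 55 = 3093, q_4 = 7*71 + 9 = 506.
  i=5: a_5=4, p_5 = 4*3093 + 434 = 12806, q_5 = 4*506 + 71 = 2095.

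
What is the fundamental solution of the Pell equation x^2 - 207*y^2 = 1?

(x, y) = (1151, 80)

First expand sqrt(207) as a continued fraction. With x_i = (sqrt(207) + m_i)/d_i and (m_0, d_0) = (0, 1): a_0 = floor(sqrt(207)) = 14, since 14^2 = 196 <= 207 < 225 = 15^2.
Iterate m_{i+1} = d_i*a_i - m_i, d_{i+1} = (207 - m_{i+1}^2)/d_i, a_{i+1} = floor((a_0 + m_{i+1})/d_{i+1}):
  m_1 = 1*14 - 0 = 14, d_1 = (207 - 14^2)/1 = 11/1 = 11, a_1 = floor((14 + 14)/11) = 2.
  m_2 = 11*2 - 14 = 8, d_2 = (207 - 8^2)/11 = 143/11 = 13, a_2 = floor((14 + 8)/13) = 1.
  m_3 = 13*1 - 8 = 5, d_3 = (207 - 5^2)/13 = 182/13 = 14, a_3 = floor((14 + 5)/14) = 1.
  m_4 = 14*1 - 5 = 9, d_4 = (207 - 9^2)/14 = 126/14 = 9, a_4 = floor((14 + 9)/9) = 2.
  m_5 = 9*2 - 9 = 9, d_5 = (207 - 9^2)/9 = 126/9 = 14, a_5 = floor((14 + 9)/14) = 1.
  m_6 = 14*1 - 9 = 5, d_6 = (207 - 5^2)/14 = 182/14 = 13, a_6 = floor((14 + 5)/13) = 1.
  m_7 = 13*1 - 5 = 8, d_7 = (207 - 8^2)/13 = 143/13 = 11, a_7 = floor((14 + 8)/11) = 2.
  m_8 = 11*2 - 8 = 14, d_8 = (207 - 14^2)/11 = 11/11 = 1, a_8 = floor((14 + 14)/1) = 28.
  m_9 = 1*28 - 14 = 14, d_9 = (207 - 14^2)/1 = 11/1 = 11: (m_9, d_9) = (m_1, d_1) = (14, 11), so from here the quotients repeat a_1, ..., a_8; the period length is 8.
So sqrt(207) = [14; (2, 1, 1, 2, 1, 1, 2, 28)] with period length k = 8.
k is even, so the fundamental solution of x^2 - 207y^2 = 1 is (p_{k-1}, q_{k-1}) = (p_7, q_7); compute convergents through index 7.
Convergents (p_i = a_i*p_{i-1} + p_{i-2}, q_i = a_i*q_{i-1} + q_{i-2} with p_{-2}=0, p_{-1}=1, q_{-2}=1, q_{-1}=0):
  i=0: a_0=14, p_0 = 14*1 + 0 = 14, q_0 = 14*0 + 1 = 1.
  i=1: a_1=2, p_1 = 2*14 + 1 = 29, q_1 = 2*1 + 0 = 2.
  i=2: a_2=1, p_2 = 1*29 + 14 = 43, q_2 = 1*2 + 1 = 3.
  i=3: a_3=1, p_3 = 1*43 + 29 = 72, q_3 = 1*3 + 2 = 5.
  i=4: a_4=2, p_4 = 2*72 + 43 = 187, q_4 = 2*5 + 3 = 13.
  i=5: a_5=1, p_5 = 1*187 + 72 = 259, q_5 = 1*13 + 5 = 18.
  i=6: a_6=1, p_6 = 1*259 + 187 = 446, q_6 = 1*18 + 13 = 31.
  i=7: a_7=2, p_7 = 2*446 + 259 = 1151, q_7 = 2*31 + 18 = 80.
Check: 1151^2 - 207*80^2 = 1324801 - 1324800 = 1, so (x, y) = (1151, 80) solves the equation, and by the theorem it is the least positive solution.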